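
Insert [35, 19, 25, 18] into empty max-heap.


Insert 35: [35]
Insert 19: [35, 19]
Insert 25: [35, 19, 25]
Insert 18: [35, 19, 25, 18]

Final heap: [35, 19, 25, 18]


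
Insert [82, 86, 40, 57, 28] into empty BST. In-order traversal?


Insert 82: root
Insert 86: R from 82
Insert 40: L from 82
Insert 57: L from 82 -> R from 40
Insert 28: L from 82 -> L from 40

In-order: [28, 40, 57, 82, 86]


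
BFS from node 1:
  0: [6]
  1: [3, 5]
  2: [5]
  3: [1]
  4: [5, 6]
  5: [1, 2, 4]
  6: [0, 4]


Visit 1, enqueue [3, 5]
Visit 3, enqueue []
Visit 5, enqueue [2, 4]
Visit 2, enqueue []
Visit 4, enqueue [6]
Visit 6, enqueue [0]
Visit 0, enqueue []

BFS order: [1, 3, 5, 2, 4, 6, 0]


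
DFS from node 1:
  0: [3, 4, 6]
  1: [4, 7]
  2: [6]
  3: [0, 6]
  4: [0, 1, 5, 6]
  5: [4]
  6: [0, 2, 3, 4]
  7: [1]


Visit 1, push [7, 4]
Visit 4, push [6, 5, 0]
Visit 0, push [6, 3]
Visit 3, push [6]
Visit 6, push [2]
Visit 2, push []
Visit 5, push []
Visit 7, push []

DFS order: [1, 4, 0, 3, 6, 2, 5, 7]


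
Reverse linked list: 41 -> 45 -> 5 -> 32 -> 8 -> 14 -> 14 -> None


Step 1: curr=41, set curr.next=prev(None) | reversed so far: 41
Step 2: curr=45, set curr.next=prev(41) | reversed so far: 45 -> 41
Step 3: curr=5, set curr.next=prev(45) | reversed so far: 5 -> 45 -> 41
Step 4: curr=32, set curr.next=prev(5) | reversed so far: 32 -> 5 -> 45 -> 41
Step 5: curr=8, set curr.next=prev(32) | reversed so far: 8 -> 32 -> 5 -> 45 -> 41
Step 6: curr=14, set curr.next=prev(8) | reversed so far: 14 -> 8 -> 32 -> 5 -> 45 -> 41
Step 7: curr=14, set curr.next=prev(14) | reversed so far: 14 -> 14 -> 8 -> 32 -> 5 -> 45 -> 41

14 -> 14 -> 8 -> 32 -> 5 -> 45 -> 41 -> None


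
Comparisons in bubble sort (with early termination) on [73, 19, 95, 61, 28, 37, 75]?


Algorithm: bubble sort (with early termination)
Input: [73, 19, 95, 61, 28, 37, 75]
Sorted: [19, 28, 37, 61, 73, 75, 95]

18


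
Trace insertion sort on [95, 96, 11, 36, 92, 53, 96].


Initial: [95, 96, 11, 36, 92, 53, 96]
Insert 96: [95, 96, 11, 36, 92, 53, 96]
Insert 11: [11, 95, 96, 36, 92, 53, 96]
Insert 36: [11, 36, 95, 96, 92, 53, 96]
Insert 92: [11, 36, 92, 95, 96, 53, 96]
Insert 53: [11, 36, 53, 92, 95, 96, 96]
Insert 96: [11, 36, 53, 92, 95, 96, 96]

Sorted: [11, 36, 53, 92, 95, 96, 96]


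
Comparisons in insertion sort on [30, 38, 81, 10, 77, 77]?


Algorithm: insertion sort
Input: [30, 38, 81, 10, 77, 77]
Sorted: [10, 30, 38, 77, 77, 81]

9


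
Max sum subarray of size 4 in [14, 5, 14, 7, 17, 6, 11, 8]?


[0:4]: 40
[1:5]: 43
[2:6]: 44
[3:7]: 41
[4:8]: 42

Max: 44 at [2:6]


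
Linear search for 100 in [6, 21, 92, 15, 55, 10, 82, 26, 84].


i=0: 6!=100
i=1: 21!=100
i=2: 92!=100
i=3: 15!=100
i=4: 55!=100
i=5: 10!=100
i=6: 82!=100
i=7: 26!=100
i=8: 84!=100

Not found, 9 comps


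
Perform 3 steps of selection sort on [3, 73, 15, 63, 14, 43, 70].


Initial: [3, 73, 15, 63, 14, 43, 70]
Step 1: min=3 at 0
  Swap: [3, 73, 15, 63, 14, 43, 70]
Step 2: min=14 at 4
  Swap: [3, 14, 15, 63, 73, 43, 70]
Step 3: min=15 at 2
  Swap: [3, 14, 15, 63, 73, 43, 70]

After 3 steps: [3, 14, 15, 63, 73, 43, 70]


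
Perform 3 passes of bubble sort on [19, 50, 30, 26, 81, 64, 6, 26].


Initial: [19, 50, 30, 26, 81, 64, 6, 26]
Pass 1: [19, 30, 26, 50, 64, 6, 26, 81] (5 swaps)
Pass 2: [19, 26, 30, 50, 6, 26, 64, 81] (3 swaps)
Pass 3: [19, 26, 30, 6, 26, 50, 64, 81] (2 swaps)

After 3 passes: [19, 26, 30, 6, 26, 50, 64, 81]


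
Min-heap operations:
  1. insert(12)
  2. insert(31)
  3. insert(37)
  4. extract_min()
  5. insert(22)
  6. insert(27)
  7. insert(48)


insert(12) -> [12]
insert(31) -> [12, 31]
insert(37) -> [12, 31, 37]
extract_min()->12, [31, 37]
insert(22) -> [22, 37, 31]
insert(27) -> [22, 27, 31, 37]
insert(48) -> [22, 27, 31, 37, 48]

Final heap: [22, 27, 31, 37, 48]


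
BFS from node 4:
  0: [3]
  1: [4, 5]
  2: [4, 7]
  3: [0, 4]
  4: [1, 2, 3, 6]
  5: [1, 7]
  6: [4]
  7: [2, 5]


Visit 4, enqueue [1, 2, 3, 6]
Visit 1, enqueue [5]
Visit 2, enqueue [7]
Visit 3, enqueue [0]
Visit 6, enqueue []
Visit 5, enqueue []
Visit 7, enqueue []
Visit 0, enqueue []

BFS order: [4, 1, 2, 3, 6, 5, 7, 0]


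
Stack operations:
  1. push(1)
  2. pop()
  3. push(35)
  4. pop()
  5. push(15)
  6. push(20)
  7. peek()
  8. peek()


push(1) -> [1]
pop()->1, []
push(35) -> [35]
pop()->35, []
push(15) -> [15]
push(20) -> [15, 20]
peek()->20
peek()->20

Final stack: [15, 20]


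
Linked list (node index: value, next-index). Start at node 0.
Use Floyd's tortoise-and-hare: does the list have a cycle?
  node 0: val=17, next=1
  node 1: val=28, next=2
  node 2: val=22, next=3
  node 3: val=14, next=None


Floyd's tortoise (slow, +1) and hare (fast, +2):
  init: slow=0, fast=0
  step 1: slow=1, fast=2
  step 2: fast 2->3->None, no cycle

Cycle: no


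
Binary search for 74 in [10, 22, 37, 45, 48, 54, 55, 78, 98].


Step 1: lo=0, hi=8, mid=4, val=48
Step 2: lo=5, hi=8, mid=6, val=55
Step 3: lo=7, hi=8, mid=7, val=78

Not found


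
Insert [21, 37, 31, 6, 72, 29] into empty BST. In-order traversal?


Insert 21: root
Insert 37: R from 21
Insert 31: R from 21 -> L from 37
Insert 6: L from 21
Insert 72: R from 21 -> R from 37
Insert 29: R from 21 -> L from 37 -> L from 31

In-order: [6, 21, 29, 31, 37, 72]


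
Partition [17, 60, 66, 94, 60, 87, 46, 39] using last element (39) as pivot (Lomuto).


Pivot: 39
  17 <= 39: advance i (no swap)
Place pivot at 1: [17, 39, 66, 94, 60, 87, 46, 60]

Partitioned: [17, 39, 66, 94, 60, 87, 46, 60]


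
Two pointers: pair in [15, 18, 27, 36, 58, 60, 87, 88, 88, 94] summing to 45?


lo=0(15)+hi=9(94)=109
lo=0(15)+hi=8(88)=103
lo=0(15)+hi=7(88)=103
lo=0(15)+hi=6(87)=102
lo=0(15)+hi=5(60)=75
lo=0(15)+hi=4(58)=73
lo=0(15)+hi=3(36)=51
lo=0(15)+hi=2(27)=42
lo=1(18)+hi=2(27)=45

Yes: 18+27=45


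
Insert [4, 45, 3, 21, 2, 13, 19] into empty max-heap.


Insert 4: [4]
Insert 45: [45, 4]
Insert 3: [45, 4, 3]
Insert 21: [45, 21, 3, 4]
Insert 2: [45, 21, 3, 4, 2]
Insert 13: [45, 21, 13, 4, 2, 3]
Insert 19: [45, 21, 19, 4, 2, 3, 13]

Final heap: [45, 21, 19, 4, 2, 3, 13]


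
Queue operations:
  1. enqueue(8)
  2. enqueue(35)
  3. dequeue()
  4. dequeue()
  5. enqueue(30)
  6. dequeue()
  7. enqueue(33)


enqueue(8) -> [8]
enqueue(35) -> [8, 35]
dequeue()->8, [35]
dequeue()->35, []
enqueue(30) -> [30]
dequeue()->30, []
enqueue(33) -> [33]

Final queue: [33]


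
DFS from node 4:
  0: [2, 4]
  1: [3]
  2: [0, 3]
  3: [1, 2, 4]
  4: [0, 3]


Visit 4, push [3, 0]
Visit 0, push [2]
Visit 2, push [3]
Visit 3, push [1]
Visit 1, push []

DFS order: [4, 0, 2, 3, 1]


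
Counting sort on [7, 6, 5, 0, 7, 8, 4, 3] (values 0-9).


Input: [7, 6, 5, 0, 7, 8, 4, 3]
Counts: [1, 0, 0, 1, 1, 1, 1, 2, 1, 0]

Sorted: [0, 3, 4, 5, 6, 7, 7, 8]


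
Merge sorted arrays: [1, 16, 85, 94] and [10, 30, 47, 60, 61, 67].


Take 1 from A
Take 10 from B
Take 16 from A
Take 30 from B
Take 47 from B
Take 60 from B
Take 61 from B
Take 67 from B

Merged: [1, 10, 16, 30, 47, 60, 61, 67, 85, 94]


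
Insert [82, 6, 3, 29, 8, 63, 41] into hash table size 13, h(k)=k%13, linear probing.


Insert 82: h=4 -> slot 4
Insert 6: h=6 -> slot 6
Insert 3: h=3 -> slot 3
Insert 29: h=3, 2 probes -> slot 5
Insert 8: h=8 -> slot 8
Insert 63: h=11 -> slot 11
Insert 41: h=2 -> slot 2

Table: [None, None, 41, 3, 82, 29, 6, None, 8, None, None, 63, None]


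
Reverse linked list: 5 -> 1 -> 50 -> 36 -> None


Step 1: curr=5, set curr.next=prev(None) | reversed so far: 5
Step 2: curr=1, set curr.next=prev(5) | reversed so far: 1 -> 5
Step 3: curr=50, set curr.next=prev(1) | reversed so far: 50 -> 1 -> 5
Step 4: curr=36, set curr.next=prev(50) | reversed so far: 36 -> 50 -> 1 -> 5

36 -> 50 -> 1 -> 5 -> None


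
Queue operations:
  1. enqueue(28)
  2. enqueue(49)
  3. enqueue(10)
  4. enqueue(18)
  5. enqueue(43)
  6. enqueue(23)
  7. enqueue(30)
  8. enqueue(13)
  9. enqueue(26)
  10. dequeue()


enqueue(28) -> [28]
enqueue(49) -> [28, 49]
enqueue(10) -> [28, 49, 10]
enqueue(18) -> [28, 49, 10, 18]
enqueue(43) -> [28, 49, 10, 18, 43]
enqueue(23) -> [28, 49, 10, 18, 43, 23]
enqueue(30) -> [28, 49, 10, 18, 43, 23, 30]
enqueue(13) -> [28, 49, 10, 18, 43, 23, 30, 13]
enqueue(26) -> [28, 49, 10, 18, 43, 23, 30, 13, 26]
dequeue()->28, [49, 10, 18, 43, 23, 30, 13, 26]

Final queue: [49, 10, 18, 43, 23, 30, 13, 26]


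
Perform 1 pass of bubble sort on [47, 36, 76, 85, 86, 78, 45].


Initial: [47, 36, 76, 85, 86, 78, 45]
Pass 1: [36, 47, 76, 85, 78, 45, 86] (3 swaps)

After 1 pass: [36, 47, 76, 85, 78, 45, 86]


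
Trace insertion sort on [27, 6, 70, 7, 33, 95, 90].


Initial: [27, 6, 70, 7, 33, 95, 90]
Insert 6: [6, 27, 70, 7, 33, 95, 90]
Insert 70: [6, 27, 70, 7, 33, 95, 90]
Insert 7: [6, 7, 27, 70, 33, 95, 90]
Insert 33: [6, 7, 27, 33, 70, 95, 90]
Insert 95: [6, 7, 27, 33, 70, 95, 90]
Insert 90: [6, 7, 27, 33, 70, 90, 95]

Sorted: [6, 7, 27, 33, 70, 90, 95]


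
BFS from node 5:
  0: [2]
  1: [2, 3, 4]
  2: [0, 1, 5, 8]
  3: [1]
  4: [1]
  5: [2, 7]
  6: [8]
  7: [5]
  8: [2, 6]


Visit 5, enqueue [2, 7]
Visit 2, enqueue [0, 1, 8]
Visit 7, enqueue []
Visit 0, enqueue []
Visit 1, enqueue [3, 4]
Visit 8, enqueue [6]
Visit 3, enqueue []
Visit 4, enqueue []
Visit 6, enqueue []

BFS order: [5, 2, 7, 0, 1, 8, 3, 4, 6]


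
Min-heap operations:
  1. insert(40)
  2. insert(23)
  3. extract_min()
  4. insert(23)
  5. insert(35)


insert(40) -> [40]
insert(23) -> [23, 40]
extract_min()->23, [40]
insert(23) -> [23, 40]
insert(35) -> [23, 40, 35]

Final heap: [23, 40, 35]


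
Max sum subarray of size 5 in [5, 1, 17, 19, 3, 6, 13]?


[0:5]: 45
[1:6]: 46
[2:7]: 58

Max: 58 at [2:7]


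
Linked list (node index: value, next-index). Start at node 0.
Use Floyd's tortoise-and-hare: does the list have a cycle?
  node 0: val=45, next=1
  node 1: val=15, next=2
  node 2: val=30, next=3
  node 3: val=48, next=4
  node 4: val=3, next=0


Floyd's tortoise (slow, +1) and hare (fast, +2):
  init: slow=0, fast=0
  step 1: slow=1, fast=2
  step 2: slow=2, fast=4
  step 3: slow=3, fast=1
  step 4: slow=4, fast=3
  step 5: slow=0, fast=0
  slow == fast at node 0: cycle detected

Cycle: yes


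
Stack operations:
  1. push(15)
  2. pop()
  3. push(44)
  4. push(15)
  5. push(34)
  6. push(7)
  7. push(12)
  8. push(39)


push(15) -> [15]
pop()->15, []
push(44) -> [44]
push(15) -> [44, 15]
push(34) -> [44, 15, 34]
push(7) -> [44, 15, 34, 7]
push(12) -> [44, 15, 34, 7, 12]
push(39) -> [44, 15, 34, 7, 12, 39]

Final stack: [44, 15, 34, 7, 12, 39]


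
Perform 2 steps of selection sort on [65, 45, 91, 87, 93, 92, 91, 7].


Initial: [65, 45, 91, 87, 93, 92, 91, 7]
Step 1: min=7 at 7
  Swap: [7, 45, 91, 87, 93, 92, 91, 65]
Step 2: min=45 at 1
  Swap: [7, 45, 91, 87, 93, 92, 91, 65]

After 2 steps: [7, 45, 91, 87, 93, 92, 91, 65]


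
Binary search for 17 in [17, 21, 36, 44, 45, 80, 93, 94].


Step 1: lo=0, hi=7, mid=3, val=44
Step 2: lo=0, hi=2, mid=1, val=21
Step 3: lo=0, hi=0, mid=0, val=17

Found at index 0


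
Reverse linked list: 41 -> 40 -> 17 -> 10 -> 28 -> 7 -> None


Step 1: curr=41, set curr.next=prev(None) | reversed so far: 41
Step 2: curr=40, set curr.next=prev(41) | reversed so far: 40 -> 41
Step 3: curr=17, set curr.next=prev(40) | reversed so far: 17 -> 40 -> 41
Step 4: curr=10, set curr.next=prev(17) | reversed so far: 10 -> 17 -> 40 -> 41
Step 5: curr=28, set curr.next=prev(10) | reversed so far: 28 -> 10 -> 17 -> 40 -> 41
Step 6: curr=7, set curr.next=prev(28) | reversed so far: 7 -> 28 -> 10 -> 17 -> 40 -> 41

7 -> 28 -> 10 -> 17 -> 40 -> 41 -> None


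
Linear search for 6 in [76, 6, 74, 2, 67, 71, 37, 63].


i=0: 76!=6
i=1: 6==6 found!

Found at 1, 2 comps


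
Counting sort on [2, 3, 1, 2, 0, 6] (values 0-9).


Input: [2, 3, 1, 2, 0, 6]
Counts: [1, 1, 2, 1, 0, 0, 1, 0, 0, 0]

Sorted: [0, 1, 2, 2, 3, 6]


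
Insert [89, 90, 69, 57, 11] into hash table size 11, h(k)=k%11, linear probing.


Insert 89: h=1 -> slot 1
Insert 90: h=2 -> slot 2
Insert 69: h=3 -> slot 3
Insert 57: h=2, 2 probes -> slot 4
Insert 11: h=0 -> slot 0

Table: [11, 89, 90, 69, 57, None, None, None, None, None, None]


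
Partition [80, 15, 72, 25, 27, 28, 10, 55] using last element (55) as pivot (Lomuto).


Pivot: 55
  15 <= 55: swap -> [15, 80, 72, 25, 27, 28, 10, 55]
  25 <= 55: swap -> [15, 25, 72, 80, 27, 28, 10, 55]
  27 <= 55: swap -> [15, 25, 27, 80, 72, 28, 10, 55]
  28 <= 55: swap -> [15, 25, 27, 28, 72, 80, 10, 55]
  10 <= 55: swap -> [15, 25, 27, 28, 10, 80, 72, 55]
Place pivot at 5: [15, 25, 27, 28, 10, 55, 72, 80]

Partitioned: [15, 25, 27, 28, 10, 55, 72, 80]


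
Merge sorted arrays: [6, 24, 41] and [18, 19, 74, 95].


Take 6 from A
Take 18 from B
Take 19 from B
Take 24 from A
Take 41 from A

Merged: [6, 18, 19, 24, 41, 74, 95]


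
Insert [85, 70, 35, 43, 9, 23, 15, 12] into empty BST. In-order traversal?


Insert 85: root
Insert 70: L from 85
Insert 35: L from 85 -> L from 70
Insert 43: L from 85 -> L from 70 -> R from 35
Insert 9: L from 85 -> L from 70 -> L from 35
Insert 23: L from 85 -> L from 70 -> L from 35 -> R from 9
Insert 15: L from 85 -> L from 70 -> L from 35 -> R from 9 -> L from 23
Insert 12: L from 85 -> L from 70 -> L from 35 -> R from 9 -> L from 23 -> L from 15

In-order: [9, 12, 15, 23, 35, 43, 70, 85]


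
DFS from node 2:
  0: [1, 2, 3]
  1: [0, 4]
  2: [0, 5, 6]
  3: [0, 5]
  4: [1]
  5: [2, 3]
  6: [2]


Visit 2, push [6, 5, 0]
Visit 0, push [3, 1]
Visit 1, push [4]
Visit 4, push []
Visit 3, push [5]
Visit 5, push []
Visit 6, push []

DFS order: [2, 0, 1, 4, 3, 5, 6]


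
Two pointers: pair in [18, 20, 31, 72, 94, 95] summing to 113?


lo=0(18)+hi=5(95)=113

Yes: 18+95=113


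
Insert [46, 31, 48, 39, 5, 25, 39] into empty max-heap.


Insert 46: [46]
Insert 31: [46, 31]
Insert 48: [48, 31, 46]
Insert 39: [48, 39, 46, 31]
Insert 5: [48, 39, 46, 31, 5]
Insert 25: [48, 39, 46, 31, 5, 25]
Insert 39: [48, 39, 46, 31, 5, 25, 39]

Final heap: [48, 39, 46, 31, 5, 25, 39]


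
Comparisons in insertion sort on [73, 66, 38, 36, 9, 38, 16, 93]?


Algorithm: insertion sort
Input: [73, 66, 38, 36, 9, 38, 16, 93]
Sorted: [9, 16, 36, 38, 38, 66, 73, 93]

20


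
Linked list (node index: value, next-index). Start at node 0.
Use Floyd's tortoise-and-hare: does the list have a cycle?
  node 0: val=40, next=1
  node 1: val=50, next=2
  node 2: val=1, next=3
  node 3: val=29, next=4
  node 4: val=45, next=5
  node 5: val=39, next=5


Floyd's tortoise (slow, +1) and hare (fast, +2):
  init: slow=0, fast=0
  step 1: slow=1, fast=2
  step 2: slow=2, fast=4
  step 3: slow=3, fast=5
  step 4: slow=4, fast=5
  step 5: slow=5, fast=5
  slow == fast at node 5: cycle detected

Cycle: yes


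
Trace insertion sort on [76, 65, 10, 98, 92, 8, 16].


Initial: [76, 65, 10, 98, 92, 8, 16]
Insert 65: [65, 76, 10, 98, 92, 8, 16]
Insert 10: [10, 65, 76, 98, 92, 8, 16]
Insert 98: [10, 65, 76, 98, 92, 8, 16]
Insert 92: [10, 65, 76, 92, 98, 8, 16]
Insert 8: [8, 10, 65, 76, 92, 98, 16]
Insert 16: [8, 10, 16, 65, 76, 92, 98]

Sorted: [8, 10, 16, 65, 76, 92, 98]


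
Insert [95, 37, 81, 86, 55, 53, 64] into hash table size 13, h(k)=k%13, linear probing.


Insert 95: h=4 -> slot 4
Insert 37: h=11 -> slot 11
Insert 81: h=3 -> slot 3
Insert 86: h=8 -> slot 8
Insert 55: h=3, 2 probes -> slot 5
Insert 53: h=1 -> slot 1
Insert 64: h=12 -> slot 12

Table: [None, 53, None, 81, 95, 55, None, None, 86, None, None, 37, 64]


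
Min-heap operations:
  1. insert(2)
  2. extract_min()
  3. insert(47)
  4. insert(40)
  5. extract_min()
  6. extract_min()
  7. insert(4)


insert(2) -> [2]
extract_min()->2, []
insert(47) -> [47]
insert(40) -> [40, 47]
extract_min()->40, [47]
extract_min()->47, []
insert(4) -> [4]

Final heap: [4]


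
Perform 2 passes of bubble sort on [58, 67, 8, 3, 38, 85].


Initial: [58, 67, 8, 3, 38, 85]
Pass 1: [58, 8, 3, 38, 67, 85] (3 swaps)
Pass 2: [8, 3, 38, 58, 67, 85] (3 swaps)

After 2 passes: [8, 3, 38, 58, 67, 85]


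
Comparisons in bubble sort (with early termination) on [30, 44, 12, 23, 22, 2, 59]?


Algorithm: bubble sort (with early termination)
Input: [30, 44, 12, 23, 22, 2, 59]
Sorted: [2, 12, 22, 23, 30, 44, 59]

21


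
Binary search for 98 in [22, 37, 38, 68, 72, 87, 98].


Step 1: lo=0, hi=6, mid=3, val=68
Step 2: lo=4, hi=6, mid=5, val=87
Step 3: lo=6, hi=6, mid=6, val=98

Found at index 6


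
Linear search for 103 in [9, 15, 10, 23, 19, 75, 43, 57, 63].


i=0: 9!=103
i=1: 15!=103
i=2: 10!=103
i=3: 23!=103
i=4: 19!=103
i=5: 75!=103
i=6: 43!=103
i=7: 57!=103
i=8: 63!=103

Not found, 9 comps


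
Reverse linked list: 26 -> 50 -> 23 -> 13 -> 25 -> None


Step 1: curr=26, set curr.next=prev(None) | reversed so far: 26
Step 2: curr=50, set curr.next=prev(26) | reversed so far: 50 -> 26
Step 3: curr=23, set curr.next=prev(50) | reversed so far: 23 -> 50 -> 26
Step 4: curr=13, set curr.next=prev(23) | reversed so far: 13 -> 23 -> 50 -> 26
Step 5: curr=25, set curr.next=prev(13) | reversed so far: 25 -> 13 -> 23 -> 50 -> 26

25 -> 13 -> 23 -> 50 -> 26 -> None


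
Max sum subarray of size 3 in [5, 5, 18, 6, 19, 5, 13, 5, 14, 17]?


[0:3]: 28
[1:4]: 29
[2:5]: 43
[3:6]: 30
[4:7]: 37
[5:8]: 23
[6:9]: 32
[7:10]: 36

Max: 43 at [2:5]


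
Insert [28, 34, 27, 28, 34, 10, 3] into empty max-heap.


Insert 28: [28]
Insert 34: [34, 28]
Insert 27: [34, 28, 27]
Insert 28: [34, 28, 27, 28]
Insert 34: [34, 34, 27, 28, 28]
Insert 10: [34, 34, 27, 28, 28, 10]
Insert 3: [34, 34, 27, 28, 28, 10, 3]

Final heap: [34, 34, 27, 28, 28, 10, 3]


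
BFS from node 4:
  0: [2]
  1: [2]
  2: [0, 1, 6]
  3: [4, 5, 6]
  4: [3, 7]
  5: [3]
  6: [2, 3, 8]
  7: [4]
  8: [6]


Visit 4, enqueue [3, 7]
Visit 3, enqueue [5, 6]
Visit 7, enqueue []
Visit 5, enqueue []
Visit 6, enqueue [2, 8]
Visit 2, enqueue [0, 1]
Visit 8, enqueue []
Visit 0, enqueue []
Visit 1, enqueue []

BFS order: [4, 3, 7, 5, 6, 2, 8, 0, 1]


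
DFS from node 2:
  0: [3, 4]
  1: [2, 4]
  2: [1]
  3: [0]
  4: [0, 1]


Visit 2, push [1]
Visit 1, push [4]
Visit 4, push [0]
Visit 0, push [3]
Visit 3, push []

DFS order: [2, 1, 4, 0, 3]


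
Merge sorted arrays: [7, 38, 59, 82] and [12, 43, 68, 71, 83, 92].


Take 7 from A
Take 12 from B
Take 38 from A
Take 43 from B
Take 59 from A
Take 68 from B
Take 71 from B
Take 82 from A

Merged: [7, 12, 38, 43, 59, 68, 71, 82, 83, 92]


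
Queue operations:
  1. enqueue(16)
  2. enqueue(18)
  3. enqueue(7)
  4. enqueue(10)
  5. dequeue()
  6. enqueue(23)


enqueue(16) -> [16]
enqueue(18) -> [16, 18]
enqueue(7) -> [16, 18, 7]
enqueue(10) -> [16, 18, 7, 10]
dequeue()->16, [18, 7, 10]
enqueue(23) -> [18, 7, 10, 23]

Final queue: [18, 7, 10, 23]


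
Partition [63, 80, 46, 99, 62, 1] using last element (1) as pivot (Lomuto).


Pivot: 1
Place pivot at 0: [1, 80, 46, 99, 62, 63]

Partitioned: [1, 80, 46, 99, 62, 63]


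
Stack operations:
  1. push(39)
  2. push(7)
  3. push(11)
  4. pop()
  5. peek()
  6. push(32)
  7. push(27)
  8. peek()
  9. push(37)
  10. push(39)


push(39) -> [39]
push(7) -> [39, 7]
push(11) -> [39, 7, 11]
pop()->11, [39, 7]
peek()->7
push(32) -> [39, 7, 32]
push(27) -> [39, 7, 32, 27]
peek()->27
push(37) -> [39, 7, 32, 27, 37]
push(39) -> [39, 7, 32, 27, 37, 39]

Final stack: [39, 7, 32, 27, 37, 39]


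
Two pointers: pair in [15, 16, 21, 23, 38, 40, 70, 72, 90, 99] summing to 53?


lo=0(15)+hi=9(99)=114
lo=0(15)+hi=8(90)=105
lo=0(15)+hi=7(72)=87
lo=0(15)+hi=6(70)=85
lo=0(15)+hi=5(40)=55
lo=0(15)+hi=4(38)=53

Yes: 15+38=53


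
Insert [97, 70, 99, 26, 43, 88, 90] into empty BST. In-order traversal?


Insert 97: root
Insert 70: L from 97
Insert 99: R from 97
Insert 26: L from 97 -> L from 70
Insert 43: L from 97 -> L from 70 -> R from 26
Insert 88: L from 97 -> R from 70
Insert 90: L from 97 -> R from 70 -> R from 88

In-order: [26, 43, 70, 88, 90, 97, 99]


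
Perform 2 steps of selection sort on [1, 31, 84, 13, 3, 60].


Initial: [1, 31, 84, 13, 3, 60]
Step 1: min=1 at 0
  Swap: [1, 31, 84, 13, 3, 60]
Step 2: min=3 at 4
  Swap: [1, 3, 84, 13, 31, 60]

After 2 steps: [1, 3, 84, 13, 31, 60]


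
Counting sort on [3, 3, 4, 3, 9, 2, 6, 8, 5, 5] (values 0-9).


Input: [3, 3, 4, 3, 9, 2, 6, 8, 5, 5]
Counts: [0, 0, 1, 3, 1, 2, 1, 0, 1, 1]

Sorted: [2, 3, 3, 3, 4, 5, 5, 6, 8, 9]


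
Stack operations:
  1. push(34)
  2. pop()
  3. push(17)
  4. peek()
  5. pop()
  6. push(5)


push(34) -> [34]
pop()->34, []
push(17) -> [17]
peek()->17
pop()->17, []
push(5) -> [5]

Final stack: [5]


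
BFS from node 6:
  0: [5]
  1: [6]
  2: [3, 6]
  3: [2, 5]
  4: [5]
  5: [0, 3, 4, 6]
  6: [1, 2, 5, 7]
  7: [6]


Visit 6, enqueue [1, 2, 5, 7]
Visit 1, enqueue []
Visit 2, enqueue [3]
Visit 5, enqueue [0, 4]
Visit 7, enqueue []
Visit 3, enqueue []
Visit 0, enqueue []
Visit 4, enqueue []

BFS order: [6, 1, 2, 5, 7, 3, 0, 4]


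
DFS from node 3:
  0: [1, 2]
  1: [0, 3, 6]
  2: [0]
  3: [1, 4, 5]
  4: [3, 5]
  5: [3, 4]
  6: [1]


Visit 3, push [5, 4, 1]
Visit 1, push [6, 0]
Visit 0, push [2]
Visit 2, push []
Visit 6, push []
Visit 4, push [5]
Visit 5, push []

DFS order: [3, 1, 0, 2, 6, 4, 5]


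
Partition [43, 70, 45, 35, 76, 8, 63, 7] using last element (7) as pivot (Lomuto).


Pivot: 7
Place pivot at 0: [7, 70, 45, 35, 76, 8, 63, 43]

Partitioned: [7, 70, 45, 35, 76, 8, 63, 43]


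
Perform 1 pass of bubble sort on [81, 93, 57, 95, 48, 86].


Initial: [81, 93, 57, 95, 48, 86]
Pass 1: [81, 57, 93, 48, 86, 95] (3 swaps)

After 1 pass: [81, 57, 93, 48, 86, 95]


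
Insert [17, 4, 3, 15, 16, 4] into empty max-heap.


Insert 17: [17]
Insert 4: [17, 4]
Insert 3: [17, 4, 3]
Insert 15: [17, 15, 3, 4]
Insert 16: [17, 16, 3, 4, 15]
Insert 4: [17, 16, 4, 4, 15, 3]

Final heap: [17, 16, 4, 4, 15, 3]


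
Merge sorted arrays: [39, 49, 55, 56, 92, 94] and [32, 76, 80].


Take 32 from B
Take 39 from A
Take 49 from A
Take 55 from A
Take 56 from A
Take 76 from B
Take 80 from B

Merged: [32, 39, 49, 55, 56, 76, 80, 92, 94]


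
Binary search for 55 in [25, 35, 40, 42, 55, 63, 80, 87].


Step 1: lo=0, hi=7, mid=3, val=42
Step 2: lo=4, hi=7, mid=5, val=63
Step 3: lo=4, hi=4, mid=4, val=55

Found at index 4


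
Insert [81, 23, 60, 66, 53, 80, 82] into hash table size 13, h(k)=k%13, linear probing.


Insert 81: h=3 -> slot 3
Insert 23: h=10 -> slot 10
Insert 60: h=8 -> slot 8
Insert 66: h=1 -> slot 1
Insert 53: h=1, 1 probes -> slot 2
Insert 80: h=2, 2 probes -> slot 4
Insert 82: h=4, 1 probes -> slot 5

Table: [None, 66, 53, 81, 80, 82, None, None, 60, None, 23, None, None]


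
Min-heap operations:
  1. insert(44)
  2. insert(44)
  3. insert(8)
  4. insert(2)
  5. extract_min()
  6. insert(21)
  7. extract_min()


insert(44) -> [44]
insert(44) -> [44, 44]
insert(8) -> [8, 44, 44]
insert(2) -> [2, 8, 44, 44]
extract_min()->2, [8, 44, 44]
insert(21) -> [8, 21, 44, 44]
extract_min()->8, [21, 44, 44]

Final heap: [21, 44, 44]


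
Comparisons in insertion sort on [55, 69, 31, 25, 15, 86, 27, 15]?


Algorithm: insertion sort
Input: [55, 69, 31, 25, 15, 86, 27, 15]
Sorted: [15, 15, 25, 27, 31, 55, 69, 86]

23


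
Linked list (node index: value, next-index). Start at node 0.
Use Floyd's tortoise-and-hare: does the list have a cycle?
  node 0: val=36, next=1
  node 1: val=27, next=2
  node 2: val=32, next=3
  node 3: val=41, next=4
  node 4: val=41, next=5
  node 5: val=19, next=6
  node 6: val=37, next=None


Floyd's tortoise (slow, +1) and hare (fast, +2):
  init: slow=0, fast=0
  step 1: slow=1, fast=2
  step 2: slow=2, fast=4
  step 3: slow=3, fast=6
  step 4: fast -> None, no cycle

Cycle: no


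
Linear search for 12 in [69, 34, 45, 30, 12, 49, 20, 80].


i=0: 69!=12
i=1: 34!=12
i=2: 45!=12
i=3: 30!=12
i=4: 12==12 found!

Found at 4, 5 comps


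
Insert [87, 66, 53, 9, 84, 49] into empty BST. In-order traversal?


Insert 87: root
Insert 66: L from 87
Insert 53: L from 87 -> L from 66
Insert 9: L from 87 -> L from 66 -> L from 53
Insert 84: L from 87 -> R from 66
Insert 49: L from 87 -> L from 66 -> L from 53 -> R from 9

In-order: [9, 49, 53, 66, 84, 87]


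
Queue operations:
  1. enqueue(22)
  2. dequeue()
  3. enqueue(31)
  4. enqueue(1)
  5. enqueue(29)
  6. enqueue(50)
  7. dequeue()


enqueue(22) -> [22]
dequeue()->22, []
enqueue(31) -> [31]
enqueue(1) -> [31, 1]
enqueue(29) -> [31, 1, 29]
enqueue(50) -> [31, 1, 29, 50]
dequeue()->31, [1, 29, 50]

Final queue: [1, 29, 50]


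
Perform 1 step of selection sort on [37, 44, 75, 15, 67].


Initial: [37, 44, 75, 15, 67]
Step 1: min=15 at 3
  Swap: [15, 44, 75, 37, 67]

After 1 step: [15, 44, 75, 37, 67]


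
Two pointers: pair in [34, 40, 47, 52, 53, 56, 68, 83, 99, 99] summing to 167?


lo=0(34)+hi=9(99)=133
lo=1(40)+hi=9(99)=139
lo=2(47)+hi=9(99)=146
lo=3(52)+hi=9(99)=151
lo=4(53)+hi=9(99)=152
lo=5(56)+hi=9(99)=155
lo=6(68)+hi=9(99)=167

Yes: 68+99=167


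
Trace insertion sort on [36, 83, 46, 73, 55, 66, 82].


Initial: [36, 83, 46, 73, 55, 66, 82]
Insert 83: [36, 83, 46, 73, 55, 66, 82]
Insert 46: [36, 46, 83, 73, 55, 66, 82]
Insert 73: [36, 46, 73, 83, 55, 66, 82]
Insert 55: [36, 46, 55, 73, 83, 66, 82]
Insert 66: [36, 46, 55, 66, 73, 83, 82]
Insert 82: [36, 46, 55, 66, 73, 82, 83]

Sorted: [36, 46, 55, 66, 73, 82, 83]


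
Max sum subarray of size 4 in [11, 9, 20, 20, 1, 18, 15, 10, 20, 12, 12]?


[0:4]: 60
[1:5]: 50
[2:6]: 59
[3:7]: 54
[4:8]: 44
[5:9]: 63
[6:10]: 57
[7:11]: 54

Max: 63 at [5:9]


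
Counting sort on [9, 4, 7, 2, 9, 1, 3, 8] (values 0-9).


Input: [9, 4, 7, 2, 9, 1, 3, 8]
Counts: [0, 1, 1, 1, 1, 0, 0, 1, 1, 2]

Sorted: [1, 2, 3, 4, 7, 8, 9, 9]


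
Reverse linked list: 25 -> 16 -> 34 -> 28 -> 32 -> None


Step 1: curr=25, set curr.next=prev(None) | reversed so far: 25
Step 2: curr=16, set curr.next=prev(25) | reversed so far: 16 -> 25
Step 3: curr=34, set curr.next=prev(16) | reversed so far: 34 -> 16 -> 25
Step 4: curr=28, set curr.next=prev(34) | reversed so far: 28 -> 34 -> 16 -> 25
Step 5: curr=32, set curr.next=prev(28) | reversed so far: 32 -> 28 -> 34 -> 16 -> 25

32 -> 28 -> 34 -> 16 -> 25 -> None


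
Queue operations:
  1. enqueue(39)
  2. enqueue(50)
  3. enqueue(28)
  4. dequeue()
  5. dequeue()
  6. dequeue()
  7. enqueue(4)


enqueue(39) -> [39]
enqueue(50) -> [39, 50]
enqueue(28) -> [39, 50, 28]
dequeue()->39, [50, 28]
dequeue()->50, [28]
dequeue()->28, []
enqueue(4) -> [4]

Final queue: [4]


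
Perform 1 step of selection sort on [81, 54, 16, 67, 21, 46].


Initial: [81, 54, 16, 67, 21, 46]
Step 1: min=16 at 2
  Swap: [16, 54, 81, 67, 21, 46]

After 1 step: [16, 54, 81, 67, 21, 46]


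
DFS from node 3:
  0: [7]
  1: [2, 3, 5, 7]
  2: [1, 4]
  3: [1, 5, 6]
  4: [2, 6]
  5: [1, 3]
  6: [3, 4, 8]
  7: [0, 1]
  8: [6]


Visit 3, push [6, 5, 1]
Visit 1, push [7, 5, 2]
Visit 2, push [4]
Visit 4, push [6]
Visit 6, push [8]
Visit 8, push []
Visit 5, push []
Visit 7, push [0]
Visit 0, push []

DFS order: [3, 1, 2, 4, 6, 8, 5, 7, 0]


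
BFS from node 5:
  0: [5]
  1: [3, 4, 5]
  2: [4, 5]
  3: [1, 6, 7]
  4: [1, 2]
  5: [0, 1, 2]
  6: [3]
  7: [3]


Visit 5, enqueue [0, 1, 2]
Visit 0, enqueue []
Visit 1, enqueue [3, 4]
Visit 2, enqueue []
Visit 3, enqueue [6, 7]
Visit 4, enqueue []
Visit 6, enqueue []
Visit 7, enqueue []

BFS order: [5, 0, 1, 2, 3, 4, 6, 7]


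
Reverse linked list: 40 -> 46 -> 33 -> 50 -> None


Step 1: curr=40, set curr.next=prev(None) | reversed so far: 40
Step 2: curr=46, set curr.next=prev(40) | reversed so far: 46 -> 40
Step 3: curr=33, set curr.next=prev(46) | reversed so far: 33 -> 46 -> 40
Step 4: curr=50, set curr.next=prev(33) | reversed so far: 50 -> 33 -> 46 -> 40

50 -> 33 -> 46 -> 40 -> None


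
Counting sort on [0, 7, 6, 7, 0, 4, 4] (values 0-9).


Input: [0, 7, 6, 7, 0, 4, 4]
Counts: [2, 0, 0, 0, 2, 0, 1, 2, 0, 0]

Sorted: [0, 0, 4, 4, 6, 7, 7]


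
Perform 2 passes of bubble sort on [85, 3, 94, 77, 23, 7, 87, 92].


Initial: [85, 3, 94, 77, 23, 7, 87, 92]
Pass 1: [3, 85, 77, 23, 7, 87, 92, 94] (6 swaps)
Pass 2: [3, 77, 23, 7, 85, 87, 92, 94] (3 swaps)

After 2 passes: [3, 77, 23, 7, 85, 87, 92, 94]


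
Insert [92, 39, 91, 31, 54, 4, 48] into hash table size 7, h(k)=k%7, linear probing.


Insert 92: h=1 -> slot 1
Insert 39: h=4 -> slot 4
Insert 91: h=0 -> slot 0
Insert 31: h=3 -> slot 3
Insert 54: h=5 -> slot 5
Insert 4: h=4, 2 probes -> slot 6
Insert 48: h=6, 3 probes -> slot 2

Table: [91, 92, 48, 31, 39, 54, 4]


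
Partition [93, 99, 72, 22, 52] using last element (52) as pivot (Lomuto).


Pivot: 52
  22 <= 52: swap -> [22, 99, 72, 93, 52]
Place pivot at 1: [22, 52, 72, 93, 99]

Partitioned: [22, 52, 72, 93, 99]


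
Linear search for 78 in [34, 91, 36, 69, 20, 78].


i=0: 34!=78
i=1: 91!=78
i=2: 36!=78
i=3: 69!=78
i=4: 20!=78
i=5: 78==78 found!

Found at 5, 6 comps


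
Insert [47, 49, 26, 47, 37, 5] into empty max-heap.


Insert 47: [47]
Insert 49: [49, 47]
Insert 26: [49, 47, 26]
Insert 47: [49, 47, 26, 47]
Insert 37: [49, 47, 26, 47, 37]
Insert 5: [49, 47, 26, 47, 37, 5]

Final heap: [49, 47, 26, 47, 37, 5]


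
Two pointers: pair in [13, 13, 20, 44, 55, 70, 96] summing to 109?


lo=0(13)+hi=6(96)=109

Yes: 13+96=109


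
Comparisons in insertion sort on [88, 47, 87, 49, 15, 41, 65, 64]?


Algorithm: insertion sort
Input: [88, 47, 87, 49, 15, 41, 65, 64]
Sorted: [15, 41, 47, 49, 64, 65, 87, 88]

22


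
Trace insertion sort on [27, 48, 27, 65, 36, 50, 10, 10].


Initial: [27, 48, 27, 65, 36, 50, 10, 10]
Insert 48: [27, 48, 27, 65, 36, 50, 10, 10]
Insert 27: [27, 27, 48, 65, 36, 50, 10, 10]
Insert 65: [27, 27, 48, 65, 36, 50, 10, 10]
Insert 36: [27, 27, 36, 48, 65, 50, 10, 10]
Insert 50: [27, 27, 36, 48, 50, 65, 10, 10]
Insert 10: [10, 27, 27, 36, 48, 50, 65, 10]
Insert 10: [10, 10, 27, 27, 36, 48, 50, 65]

Sorted: [10, 10, 27, 27, 36, 48, 50, 65]


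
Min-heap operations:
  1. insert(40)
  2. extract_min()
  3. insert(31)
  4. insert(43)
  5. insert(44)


insert(40) -> [40]
extract_min()->40, []
insert(31) -> [31]
insert(43) -> [31, 43]
insert(44) -> [31, 43, 44]

Final heap: [31, 43, 44]


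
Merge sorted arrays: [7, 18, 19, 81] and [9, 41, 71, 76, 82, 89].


Take 7 from A
Take 9 from B
Take 18 from A
Take 19 from A
Take 41 from B
Take 71 from B
Take 76 from B
Take 81 from A

Merged: [7, 9, 18, 19, 41, 71, 76, 81, 82, 89]


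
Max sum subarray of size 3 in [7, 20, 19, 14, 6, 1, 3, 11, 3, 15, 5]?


[0:3]: 46
[1:4]: 53
[2:5]: 39
[3:6]: 21
[4:7]: 10
[5:8]: 15
[6:9]: 17
[7:10]: 29
[8:11]: 23

Max: 53 at [1:4]


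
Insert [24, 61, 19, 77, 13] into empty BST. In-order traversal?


Insert 24: root
Insert 61: R from 24
Insert 19: L from 24
Insert 77: R from 24 -> R from 61
Insert 13: L from 24 -> L from 19

In-order: [13, 19, 24, 61, 77]


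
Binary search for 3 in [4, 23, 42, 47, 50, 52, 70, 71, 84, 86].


Step 1: lo=0, hi=9, mid=4, val=50
Step 2: lo=0, hi=3, mid=1, val=23
Step 3: lo=0, hi=0, mid=0, val=4

Not found


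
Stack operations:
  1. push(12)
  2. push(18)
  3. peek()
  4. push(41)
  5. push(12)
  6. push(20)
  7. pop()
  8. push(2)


push(12) -> [12]
push(18) -> [12, 18]
peek()->18
push(41) -> [12, 18, 41]
push(12) -> [12, 18, 41, 12]
push(20) -> [12, 18, 41, 12, 20]
pop()->20, [12, 18, 41, 12]
push(2) -> [12, 18, 41, 12, 2]

Final stack: [12, 18, 41, 12, 2]


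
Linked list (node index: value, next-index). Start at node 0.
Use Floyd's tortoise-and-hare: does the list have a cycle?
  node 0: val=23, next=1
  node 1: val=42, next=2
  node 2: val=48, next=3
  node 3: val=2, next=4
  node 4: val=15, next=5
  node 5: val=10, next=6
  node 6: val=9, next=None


Floyd's tortoise (slow, +1) and hare (fast, +2):
  init: slow=0, fast=0
  step 1: slow=1, fast=2
  step 2: slow=2, fast=4
  step 3: slow=3, fast=6
  step 4: fast -> None, no cycle

Cycle: no


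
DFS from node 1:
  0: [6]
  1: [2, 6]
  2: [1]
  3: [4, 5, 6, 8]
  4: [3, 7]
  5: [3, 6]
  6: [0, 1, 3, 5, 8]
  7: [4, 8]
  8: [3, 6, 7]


Visit 1, push [6, 2]
Visit 2, push []
Visit 6, push [8, 5, 3, 0]
Visit 0, push []
Visit 3, push [8, 5, 4]
Visit 4, push [7]
Visit 7, push [8]
Visit 8, push []
Visit 5, push []

DFS order: [1, 2, 6, 0, 3, 4, 7, 8, 5]


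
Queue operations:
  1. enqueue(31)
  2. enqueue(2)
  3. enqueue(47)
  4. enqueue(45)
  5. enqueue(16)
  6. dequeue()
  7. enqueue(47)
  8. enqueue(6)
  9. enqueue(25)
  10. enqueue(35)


enqueue(31) -> [31]
enqueue(2) -> [31, 2]
enqueue(47) -> [31, 2, 47]
enqueue(45) -> [31, 2, 47, 45]
enqueue(16) -> [31, 2, 47, 45, 16]
dequeue()->31, [2, 47, 45, 16]
enqueue(47) -> [2, 47, 45, 16, 47]
enqueue(6) -> [2, 47, 45, 16, 47, 6]
enqueue(25) -> [2, 47, 45, 16, 47, 6, 25]
enqueue(35) -> [2, 47, 45, 16, 47, 6, 25, 35]

Final queue: [2, 47, 45, 16, 47, 6, 25, 35]


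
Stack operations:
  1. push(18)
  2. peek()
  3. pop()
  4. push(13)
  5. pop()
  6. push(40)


push(18) -> [18]
peek()->18
pop()->18, []
push(13) -> [13]
pop()->13, []
push(40) -> [40]

Final stack: [40]


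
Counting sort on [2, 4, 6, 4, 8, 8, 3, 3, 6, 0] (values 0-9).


Input: [2, 4, 6, 4, 8, 8, 3, 3, 6, 0]
Counts: [1, 0, 1, 2, 2, 0, 2, 0, 2, 0]

Sorted: [0, 2, 3, 3, 4, 4, 6, 6, 8, 8]


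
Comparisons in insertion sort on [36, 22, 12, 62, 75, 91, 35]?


Algorithm: insertion sort
Input: [36, 22, 12, 62, 75, 91, 35]
Sorted: [12, 22, 35, 36, 62, 75, 91]

11


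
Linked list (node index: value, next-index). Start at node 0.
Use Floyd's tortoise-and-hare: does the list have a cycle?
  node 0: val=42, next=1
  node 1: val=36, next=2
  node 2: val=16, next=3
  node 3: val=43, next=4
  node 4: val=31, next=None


Floyd's tortoise (slow, +1) and hare (fast, +2):
  init: slow=0, fast=0
  step 1: slow=1, fast=2
  step 2: slow=2, fast=4
  step 3: fast -> None, no cycle

Cycle: no


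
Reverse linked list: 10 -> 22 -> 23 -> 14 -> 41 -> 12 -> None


Step 1: curr=10, set curr.next=prev(None) | reversed so far: 10
Step 2: curr=22, set curr.next=prev(10) | reversed so far: 22 -> 10
Step 3: curr=23, set curr.next=prev(22) | reversed so far: 23 -> 22 -> 10
Step 4: curr=14, set curr.next=prev(23) | reversed so far: 14 -> 23 -> 22 -> 10
Step 5: curr=41, set curr.next=prev(14) | reversed so far: 41 -> 14 -> 23 -> 22 -> 10
Step 6: curr=12, set curr.next=prev(41) | reversed so far: 12 -> 41 -> 14 -> 23 -> 22 -> 10

12 -> 41 -> 14 -> 23 -> 22 -> 10 -> None


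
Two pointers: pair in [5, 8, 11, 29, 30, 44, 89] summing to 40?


lo=0(5)+hi=6(89)=94
lo=0(5)+hi=5(44)=49
lo=0(5)+hi=4(30)=35
lo=1(8)+hi=4(30)=38
lo=2(11)+hi=4(30)=41
lo=2(11)+hi=3(29)=40

Yes: 11+29=40


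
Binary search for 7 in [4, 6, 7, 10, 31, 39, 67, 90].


Step 1: lo=0, hi=7, mid=3, val=10
Step 2: lo=0, hi=2, mid=1, val=6
Step 3: lo=2, hi=2, mid=2, val=7

Found at index 2


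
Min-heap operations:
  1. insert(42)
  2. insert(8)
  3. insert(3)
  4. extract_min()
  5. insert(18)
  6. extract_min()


insert(42) -> [42]
insert(8) -> [8, 42]
insert(3) -> [3, 42, 8]
extract_min()->3, [8, 42]
insert(18) -> [8, 42, 18]
extract_min()->8, [18, 42]

Final heap: [18, 42]


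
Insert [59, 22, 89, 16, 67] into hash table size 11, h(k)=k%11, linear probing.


Insert 59: h=4 -> slot 4
Insert 22: h=0 -> slot 0
Insert 89: h=1 -> slot 1
Insert 16: h=5 -> slot 5
Insert 67: h=1, 1 probes -> slot 2

Table: [22, 89, 67, None, 59, 16, None, None, None, None, None]


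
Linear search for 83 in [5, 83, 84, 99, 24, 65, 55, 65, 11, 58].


i=0: 5!=83
i=1: 83==83 found!

Found at 1, 2 comps


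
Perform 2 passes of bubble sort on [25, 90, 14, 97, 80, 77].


Initial: [25, 90, 14, 97, 80, 77]
Pass 1: [25, 14, 90, 80, 77, 97] (3 swaps)
Pass 2: [14, 25, 80, 77, 90, 97] (3 swaps)

After 2 passes: [14, 25, 80, 77, 90, 97]


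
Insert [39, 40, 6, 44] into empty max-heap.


Insert 39: [39]
Insert 40: [40, 39]
Insert 6: [40, 39, 6]
Insert 44: [44, 40, 6, 39]

Final heap: [44, 40, 6, 39]


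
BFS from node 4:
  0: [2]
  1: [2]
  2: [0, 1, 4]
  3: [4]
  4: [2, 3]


Visit 4, enqueue [2, 3]
Visit 2, enqueue [0, 1]
Visit 3, enqueue []
Visit 0, enqueue []
Visit 1, enqueue []

BFS order: [4, 2, 3, 0, 1]


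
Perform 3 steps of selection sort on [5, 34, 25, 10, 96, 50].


Initial: [5, 34, 25, 10, 96, 50]
Step 1: min=5 at 0
  Swap: [5, 34, 25, 10, 96, 50]
Step 2: min=10 at 3
  Swap: [5, 10, 25, 34, 96, 50]
Step 3: min=25 at 2
  Swap: [5, 10, 25, 34, 96, 50]

After 3 steps: [5, 10, 25, 34, 96, 50]


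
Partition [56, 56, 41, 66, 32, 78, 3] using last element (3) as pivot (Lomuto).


Pivot: 3
Place pivot at 0: [3, 56, 41, 66, 32, 78, 56]

Partitioned: [3, 56, 41, 66, 32, 78, 56]


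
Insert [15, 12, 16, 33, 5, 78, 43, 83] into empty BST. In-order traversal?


Insert 15: root
Insert 12: L from 15
Insert 16: R from 15
Insert 33: R from 15 -> R from 16
Insert 5: L from 15 -> L from 12
Insert 78: R from 15 -> R from 16 -> R from 33
Insert 43: R from 15 -> R from 16 -> R from 33 -> L from 78
Insert 83: R from 15 -> R from 16 -> R from 33 -> R from 78

In-order: [5, 12, 15, 16, 33, 43, 78, 83]


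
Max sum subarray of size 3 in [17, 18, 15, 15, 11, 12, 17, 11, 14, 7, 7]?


[0:3]: 50
[1:4]: 48
[2:5]: 41
[3:6]: 38
[4:7]: 40
[5:8]: 40
[6:9]: 42
[7:10]: 32
[8:11]: 28

Max: 50 at [0:3]


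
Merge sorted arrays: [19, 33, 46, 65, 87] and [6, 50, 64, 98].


Take 6 from B
Take 19 from A
Take 33 from A
Take 46 from A
Take 50 from B
Take 64 from B
Take 65 from A
Take 87 from A

Merged: [6, 19, 33, 46, 50, 64, 65, 87, 98]


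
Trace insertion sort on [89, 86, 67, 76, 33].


Initial: [89, 86, 67, 76, 33]
Insert 86: [86, 89, 67, 76, 33]
Insert 67: [67, 86, 89, 76, 33]
Insert 76: [67, 76, 86, 89, 33]
Insert 33: [33, 67, 76, 86, 89]

Sorted: [33, 67, 76, 86, 89]


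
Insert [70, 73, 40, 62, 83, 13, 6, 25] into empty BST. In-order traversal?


Insert 70: root
Insert 73: R from 70
Insert 40: L from 70
Insert 62: L from 70 -> R from 40
Insert 83: R from 70 -> R from 73
Insert 13: L from 70 -> L from 40
Insert 6: L from 70 -> L from 40 -> L from 13
Insert 25: L from 70 -> L from 40 -> R from 13

In-order: [6, 13, 25, 40, 62, 70, 73, 83]


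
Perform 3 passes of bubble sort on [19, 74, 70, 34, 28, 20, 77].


Initial: [19, 74, 70, 34, 28, 20, 77]
Pass 1: [19, 70, 34, 28, 20, 74, 77] (4 swaps)
Pass 2: [19, 34, 28, 20, 70, 74, 77] (3 swaps)
Pass 3: [19, 28, 20, 34, 70, 74, 77] (2 swaps)

After 3 passes: [19, 28, 20, 34, 70, 74, 77]


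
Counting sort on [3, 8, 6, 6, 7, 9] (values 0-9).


Input: [3, 8, 6, 6, 7, 9]
Counts: [0, 0, 0, 1, 0, 0, 2, 1, 1, 1]

Sorted: [3, 6, 6, 7, 8, 9]


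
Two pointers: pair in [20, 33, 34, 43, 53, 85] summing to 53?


lo=0(20)+hi=5(85)=105
lo=0(20)+hi=4(53)=73
lo=0(20)+hi=3(43)=63
lo=0(20)+hi=2(34)=54
lo=0(20)+hi=1(33)=53

Yes: 20+33=53


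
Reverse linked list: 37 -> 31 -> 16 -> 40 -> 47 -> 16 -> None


Step 1: curr=37, set curr.next=prev(None) | reversed so far: 37
Step 2: curr=31, set curr.next=prev(37) | reversed so far: 31 -> 37
Step 3: curr=16, set curr.next=prev(31) | reversed so far: 16 -> 31 -> 37
Step 4: curr=40, set curr.next=prev(16) | reversed so far: 40 -> 16 -> 31 -> 37
Step 5: curr=47, set curr.next=prev(40) | reversed so far: 47 -> 40 -> 16 -> 31 -> 37
Step 6: curr=16, set curr.next=prev(47) | reversed so far: 16 -> 47 -> 40 -> 16 -> 31 -> 37

16 -> 47 -> 40 -> 16 -> 31 -> 37 -> None


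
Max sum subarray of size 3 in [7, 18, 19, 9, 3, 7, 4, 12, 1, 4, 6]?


[0:3]: 44
[1:4]: 46
[2:5]: 31
[3:6]: 19
[4:7]: 14
[5:8]: 23
[6:9]: 17
[7:10]: 17
[8:11]: 11

Max: 46 at [1:4]


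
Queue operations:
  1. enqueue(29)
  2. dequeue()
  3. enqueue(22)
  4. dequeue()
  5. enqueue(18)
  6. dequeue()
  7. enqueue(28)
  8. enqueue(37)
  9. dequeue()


enqueue(29) -> [29]
dequeue()->29, []
enqueue(22) -> [22]
dequeue()->22, []
enqueue(18) -> [18]
dequeue()->18, []
enqueue(28) -> [28]
enqueue(37) -> [28, 37]
dequeue()->28, [37]

Final queue: [37]
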